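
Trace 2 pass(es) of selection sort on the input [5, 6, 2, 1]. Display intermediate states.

Pass 1: Select minimum 1 at index 3, swap -> [1, 6, 2, 5]
Pass 2: Select minimum 2 at index 2, swap -> [1, 2, 6, 5]


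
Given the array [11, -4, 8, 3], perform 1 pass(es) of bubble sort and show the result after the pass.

After pass 1: [-4, 8, 3, 11] (3 swaps)
Total swaps: 3


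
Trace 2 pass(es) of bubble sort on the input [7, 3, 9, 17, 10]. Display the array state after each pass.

After pass 1: [3, 7, 9, 10, 17] (2 swaps)
After pass 2: [3, 7, 9, 10, 17] (0 swaps)
Total swaps: 2


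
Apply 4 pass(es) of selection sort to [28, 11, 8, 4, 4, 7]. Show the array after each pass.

Pass 1: Select minimum 4 at index 3, swap -> [4, 11, 8, 28, 4, 7]
Pass 2: Select minimum 4 at index 4, swap -> [4, 4, 8, 28, 11, 7]
Pass 3: Select minimum 7 at index 5, swap -> [4, 4, 7, 28, 11, 8]
Pass 4: Select minimum 8 at index 5, swap -> [4, 4, 7, 8, 11, 28]


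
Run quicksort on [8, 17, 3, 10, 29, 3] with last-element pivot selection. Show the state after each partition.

Partition 1: pivot=3 at index 1 -> [3, 3, 8, 10, 29, 17]
Partition 2: pivot=17 at index 4 -> [3, 3, 8, 10, 17, 29]
Partition 3: pivot=10 at index 3 -> [3, 3, 8, 10, 17, 29]


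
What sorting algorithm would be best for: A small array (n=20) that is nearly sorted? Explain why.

Best choice: Insertion sort
Reason: Insertion sort is O(n) for nearly sorted arrays and has low overhead


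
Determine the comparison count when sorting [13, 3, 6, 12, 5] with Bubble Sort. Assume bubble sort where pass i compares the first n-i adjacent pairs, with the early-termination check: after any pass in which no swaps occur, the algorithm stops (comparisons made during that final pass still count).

Pass 1: compare adjacent pairs (0,1)..(3,4) = 4 comparison(s), 4 swap(s) -> [3, 6, 12, 5, 13]
Pass 2: compare adjacent pairs (0,1)..(2,3) = 3 comparison(s), 1 swap(s) -> [3, 6, 5, 12, 13]
Pass 3: compare adjacent pairs (0,1)..(1,2) = 2 comparison(s), 1 swap(s) -> [3, 5, 6, 12, 13]
Pass 4: compare adjacent pairs (0,1)..(0,1) = 1 comparison(s), 0 swap(s) -> [3, 5, 6, 12, 13]
No swaps in this pass, so bubble sort stops here.
Total comparisons: 4 + 3 + 2 + 1 = 10


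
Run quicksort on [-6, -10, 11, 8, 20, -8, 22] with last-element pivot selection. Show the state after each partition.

Partition 1: pivot=22 at index 6 -> [-6, -10, 11, 8, 20, -8, 22]
Partition 2: pivot=-8 at index 1 -> [-10, -8, 11, 8, 20, -6, 22]
Partition 3: pivot=-6 at index 2 -> [-10, -8, -6, 8, 20, 11, 22]
Partition 4: pivot=11 at index 4 -> [-10, -8, -6, 8, 11, 20, 22]


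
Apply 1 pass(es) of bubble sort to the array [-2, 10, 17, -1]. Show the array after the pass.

After pass 1: [-2, 10, -1, 17] (1 swaps)
Total swaps: 1


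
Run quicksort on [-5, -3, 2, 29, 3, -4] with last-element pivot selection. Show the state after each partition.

Partition 1: pivot=-4 at index 1 -> [-5, -4, 2, 29, 3, -3]
Partition 2: pivot=-3 at index 2 -> [-5, -4, -3, 29, 3, 2]
Partition 3: pivot=2 at index 3 -> [-5, -4, -3, 2, 3, 29]
Partition 4: pivot=29 at index 5 -> [-5, -4, -3, 2, 3, 29]


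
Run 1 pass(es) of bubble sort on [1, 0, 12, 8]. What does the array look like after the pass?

After pass 1: [0, 1, 8, 12] (2 swaps)
Total swaps: 2


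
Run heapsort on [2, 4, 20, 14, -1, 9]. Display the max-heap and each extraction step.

Build heap: [20, 14, 9, 4, -1, 2]
Extract 20: [14, 4, 9, 2, -1, 20]
Extract 14: [9, 4, -1, 2, 14, 20]
Extract 9: [4, 2, -1, 9, 14, 20]
Extract 4: [2, -1, 4, 9, 14, 20]
Extract 2: [-1, 2, 4, 9, 14, 20]


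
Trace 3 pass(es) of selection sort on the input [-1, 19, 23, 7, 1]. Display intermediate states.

Pass 1: Select minimum -1 at index 0, swap -> [-1, 19, 23, 7, 1]
Pass 2: Select minimum 1 at index 4, swap -> [-1, 1, 23, 7, 19]
Pass 3: Select minimum 7 at index 3, swap -> [-1, 1, 7, 23, 19]


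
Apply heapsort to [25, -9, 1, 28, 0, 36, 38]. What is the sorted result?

Build heap: [38, 28, 36, -9, 0, 25, 1]
Extract 38: [36, 28, 25, -9, 0, 1, 38]
Extract 36: [28, 1, 25, -9, 0, 36, 38]
Extract 28: [25, 1, 0, -9, 28, 36, 38]
Extract 25: [1, -9, 0, 25, 28, 36, 38]
Extract 1: [0, -9, 1, 25, 28, 36, 38]
Extract 0: [-9, 0, 1, 25, 28, 36, 38]


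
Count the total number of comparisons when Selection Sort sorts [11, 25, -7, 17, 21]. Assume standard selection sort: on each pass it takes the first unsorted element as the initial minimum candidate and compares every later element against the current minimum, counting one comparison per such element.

Pass 1: scan indices 1..4 for the minimum = 4 comparison(s); min is -7, place at index 0 -> [-7, 25, 11, 17, 21]
Pass 2: scan indices 2..4 for the minimum = 3 comparison(s); min is 11, place at index 1 -> [-7, 11, 25, 17, 21]
Pass 3: scan indices 3..4 for the minimum = 2 comparison(s); min is 17, place at index 2 -> [-7, 11, 17, 25, 21]
Pass 4: scan indices 4..4 for the minimum = 1 comparison(s); min is 21, place at index 3 -> [-7, 11, 17, 21, 25]
Selection sort always scans the whole unsorted suffix, so the count is (n-1) + (n-2) + ... + 1 = n(n-1)/2 = 5*4/2 = 10 regardless of the input order.
Total comparisons: 4 + 3 + 2 + 1 = 10


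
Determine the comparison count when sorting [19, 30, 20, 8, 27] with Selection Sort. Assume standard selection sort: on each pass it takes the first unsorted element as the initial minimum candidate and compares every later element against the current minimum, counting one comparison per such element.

Pass 1: scan indices 1..4 for the minimum = 4 comparison(s); min is 8, place at index 0 -> [8, 30, 20, 19, 27]
Pass 2: scan indices 2..4 for the minimum = 3 comparison(s); min is 19, place at index 1 -> [8, 19, 20, 30, 27]
Pass 3: scan indices 3..4 for the minimum = 2 comparison(s); min is 20, place at index 2 -> [8, 19, 20, 30, 27]
Pass 4: scan indices 4..4 for the minimum = 1 comparison(s); min is 27, place at index 3 -> [8, 19, 20, 27, 30]
Selection sort always scans the whole unsorted suffix, so the count is (n-1) + (n-2) + ... + 1 = n(n-1)/2 = 5*4/2 = 10 regardless of the input order.
Total comparisons: 4 + 3 + 2 + 1 = 10


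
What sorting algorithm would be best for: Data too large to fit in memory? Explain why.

Best choice: External merge sort
Reason: Minimizes disk I/O by sequential reads/writes


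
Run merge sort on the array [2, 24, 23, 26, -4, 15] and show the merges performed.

Divide and conquer:
  Merge [24] + [23] -> [23, 24]
  Merge [2] + [23, 24] -> [2, 23, 24]
  Merge [-4] + [15] -> [-4, 15]
  Merge [26] + [-4, 15] -> [-4, 15, 26]
  Merge [2, 23, 24] + [-4, 15, 26] -> [-4, 2, 15, 23, 24, 26]


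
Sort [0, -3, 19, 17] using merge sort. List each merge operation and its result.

Divide and conquer:
  Merge [0] + [-3] -> [-3, 0]
  Merge [19] + [17] -> [17, 19]
  Merge [-3, 0] + [17, 19] -> [-3, 0, 17, 19]


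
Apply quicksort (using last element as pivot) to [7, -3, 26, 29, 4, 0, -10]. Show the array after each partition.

Partition 1: pivot=-10 at index 0 -> [-10, -3, 26, 29, 4, 0, 7]
Partition 2: pivot=7 at index 4 -> [-10, -3, 4, 0, 7, 29, 26]
Partition 3: pivot=0 at index 2 -> [-10, -3, 0, 4, 7, 29, 26]
Partition 4: pivot=26 at index 5 -> [-10, -3, 0, 4, 7, 26, 29]


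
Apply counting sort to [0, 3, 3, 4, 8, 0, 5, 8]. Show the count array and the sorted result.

Count array: [2, 0, 0, 2, 1, 1, 0, 0, 2]
(count[i] = number of elements equal to i)
Cumulative count: [2, 2, 2, 4, 5, 6, 6, 6, 8]
Sorted: [0, 0, 3, 3, 4, 5, 8, 8]


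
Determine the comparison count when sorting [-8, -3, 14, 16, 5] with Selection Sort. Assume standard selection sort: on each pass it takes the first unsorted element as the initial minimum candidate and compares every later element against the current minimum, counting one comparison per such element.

Pass 1: scan indices 1..4 for the minimum = 4 comparison(s); min is -8, place at index 0 -> [-8, -3, 14, 16, 5]
Pass 2: scan indices 2..4 for the minimum = 3 comparison(s); min is -3, place at index 1 -> [-8, -3, 14, 16, 5]
Pass 3: scan indices 3..4 for the minimum = 2 comparison(s); min is 5, place at index 2 -> [-8, -3, 5, 16, 14]
Pass 4: scan indices 4..4 for the minimum = 1 comparison(s); min is 14, place at index 3 -> [-8, -3, 5, 14, 16]
Selection sort always scans the whole unsorted suffix, so the count is (n-1) + (n-2) + ... + 1 = n(n-1)/2 = 5*4/2 = 10 regardless of the input order.
Total comparisons: 4 + 3 + 2 + 1 = 10


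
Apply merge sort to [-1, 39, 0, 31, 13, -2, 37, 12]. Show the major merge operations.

Divide and conquer:
  Merge [-1] + [39] -> [-1, 39]
  Merge [0] + [31] -> [0, 31]
  Merge [-1, 39] + [0, 31] -> [-1, 0, 31, 39]
  Merge [13] + [-2] -> [-2, 13]
  Merge [37] + [12] -> [12, 37]
  Merge [-2, 13] + [12, 37] -> [-2, 12, 13, 37]
  Merge [-1, 0, 31, 39] + [-2, 12, 13, 37] -> [-2, -1, 0, 12, 13, 31, 37, 39]


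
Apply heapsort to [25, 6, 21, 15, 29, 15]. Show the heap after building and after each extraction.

Build heap: [29, 25, 21, 15, 6, 15]
Extract 29: [25, 15, 21, 15, 6, 29]
Extract 25: [21, 15, 6, 15, 25, 29]
Extract 21: [15, 15, 6, 21, 25, 29]
Extract 15: [15, 6, 15, 21, 25, 29]
Extract 15: [6, 15, 15, 21, 25, 29]


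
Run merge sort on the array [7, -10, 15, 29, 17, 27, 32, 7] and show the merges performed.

Divide and conquer:
  Merge [7] + [-10] -> [-10, 7]
  Merge [15] + [29] -> [15, 29]
  Merge [-10, 7] + [15, 29] -> [-10, 7, 15, 29]
  Merge [17] + [27] -> [17, 27]
  Merge [32] + [7] -> [7, 32]
  Merge [17, 27] + [7, 32] -> [7, 17, 27, 32]
  Merge [-10, 7, 15, 29] + [7, 17, 27, 32] -> [-10, 7, 7, 15, 17, 27, 29, 32]


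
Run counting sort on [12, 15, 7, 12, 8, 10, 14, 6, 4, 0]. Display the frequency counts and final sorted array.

Count array: [1, 0, 0, 0, 1, 0, 1, 1, 1, 0, 1, 0, 2, 0, 1, 1]
(count[i] = number of elements equal to i)
Cumulative count: [1, 1, 1, 1, 2, 2, 3, 4, 5, 5, 6, 6, 8, 8, 9, 10]
Sorted: [0, 4, 6, 7, 8, 10, 12, 12, 14, 15]


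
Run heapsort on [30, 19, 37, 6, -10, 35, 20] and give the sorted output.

Build heap: [37, 19, 35, 6, -10, 30, 20]
Extract 37: [35, 19, 30, 6, -10, 20, 37]
Extract 35: [30, 19, 20, 6, -10, 35, 37]
Extract 30: [20, 19, -10, 6, 30, 35, 37]
Extract 20: [19, 6, -10, 20, 30, 35, 37]
Extract 19: [6, -10, 19, 20, 30, 35, 37]
Extract 6: [-10, 6, 19, 20, 30, 35, 37]


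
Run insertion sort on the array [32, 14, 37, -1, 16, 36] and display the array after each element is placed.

First element 32 is already 'sorted'
Insert 14: shifted 1 elements -> [14, 32, 37, -1, 16, 36]
Insert 37: shifted 0 elements -> [14, 32, 37, -1, 16, 36]
Insert -1: shifted 3 elements -> [-1, 14, 32, 37, 16, 36]
Insert 16: shifted 2 elements -> [-1, 14, 16, 32, 37, 36]
Insert 36: shifted 1 elements -> [-1, 14, 16, 32, 36, 37]


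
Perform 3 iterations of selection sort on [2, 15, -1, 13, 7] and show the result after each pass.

Pass 1: Select minimum -1 at index 2, swap -> [-1, 15, 2, 13, 7]
Pass 2: Select minimum 2 at index 2, swap -> [-1, 2, 15, 13, 7]
Pass 3: Select minimum 7 at index 4, swap -> [-1, 2, 7, 13, 15]


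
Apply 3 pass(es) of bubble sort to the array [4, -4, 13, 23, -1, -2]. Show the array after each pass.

After pass 1: [-4, 4, 13, -1, -2, 23] (3 swaps)
After pass 2: [-4, 4, -1, -2, 13, 23] (2 swaps)
After pass 3: [-4, -1, -2, 4, 13, 23] (2 swaps)
Total swaps: 7


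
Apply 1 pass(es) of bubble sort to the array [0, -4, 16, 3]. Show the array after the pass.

After pass 1: [-4, 0, 3, 16] (2 swaps)
Total swaps: 2


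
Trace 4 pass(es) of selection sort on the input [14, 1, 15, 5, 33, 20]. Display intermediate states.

Pass 1: Select minimum 1 at index 1, swap -> [1, 14, 15, 5, 33, 20]
Pass 2: Select minimum 5 at index 3, swap -> [1, 5, 15, 14, 33, 20]
Pass 3: Select minimum 14 at index 3, swap -> [1, 5, 14, 15, 33, 20]
Pass 4: Select minimum 15 at index 3, swap -> [1, 5, 14, 15, 33, 20]


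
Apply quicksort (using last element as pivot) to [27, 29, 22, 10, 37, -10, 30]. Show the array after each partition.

Partition 1: pivot=30 at index 5 -> [27, 29, 22, 10, -10, 30, 37]
Partition 2: pivot=-10 at index 0 -> [-10, 29, 22, 10, 27, 30, 37]
Partition 3: pivot=27 at index 3 -> [-10, 22, 10, 27, 29, 30, 37]
Partition 4: pivot=10 at index 1 -> [-10, 10, 22, 27, 29, 30, 37]


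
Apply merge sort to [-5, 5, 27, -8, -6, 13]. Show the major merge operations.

Divide and conquer:
  Merge [5] + [27] -> [5, 27]
  Merge [-5] + [5, 27] -> [-5, 5, 27]
  Merge [-6] + [13] -> [-6, 13]
  Merge [-8] + [-6, 13] -> [-8, -6, 13]
  Merge [-5, 5, 27] + [-8, -6, 13] -> [-8, -6, -5, 5, 13, 27]


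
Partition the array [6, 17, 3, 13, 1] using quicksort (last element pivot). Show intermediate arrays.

Partition 1: pivot=1 at index 0 -> [1, 17, 3, 13, 6]
Partition 2: pivot=6 at index 2 -> [1, 3, 6, 13, 17]
Partition 3: pivot=17 at index 4 -> [1, 3, 6, 13, 17]


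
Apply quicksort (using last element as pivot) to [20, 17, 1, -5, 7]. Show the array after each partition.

Partition 1: pivot=7 at index 2 -> [1, -5, 7, 17, 20]
Partition 2: pivot=-5 at index 0 -> [-5, 1, 7, 17, 20]
Partition 3: pivot=20 at index 4 -> [-5, 1, 7, 17, 20]


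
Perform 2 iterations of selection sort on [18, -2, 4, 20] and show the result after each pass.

Pass 1: Select minimum -2 at index 1, swap -> [-2, 18, 4, 20]
Pass 2: Select minimum 4 at index 2, swap -> [-2, 4, 18, 20]


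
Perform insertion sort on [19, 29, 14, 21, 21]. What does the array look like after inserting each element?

First element 19 is already 'sorted'
Insert 29: shifted 0 elements -> [19, 29, 14, 21, 21]
Insert 14: shifted 2 elements -> [14, 19, 29, 21, 21]
Insert 21: shifted 1 elements -> [14, 19, 21, 29, 21]
Insert 21: shifted 1 elements -> [14, 19, 21, 21, 29]


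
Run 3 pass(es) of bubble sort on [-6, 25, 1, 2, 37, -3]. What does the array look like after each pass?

After pass 1: [-6, 1, 2, 25, -3, 37] (3 swaps)
After pass 2: [-6, 1, 2, -3, 25, 37] (1 swaps)
After pass 3: [-6, 1, -3, 2, 25, 37] (1 swaps)
Total swaps: 5


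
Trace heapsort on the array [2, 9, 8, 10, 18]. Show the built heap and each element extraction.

Build heap: [18, 10, 8, 2, 9]
Extract 18: [10, 9, 8, 2, 18]
Extract 10: [9, 2, 8, 10, 18]
Extract 9: [8, 2, 9, 10, 18]
Extract 8: [2, 8, 9, 10, 18]


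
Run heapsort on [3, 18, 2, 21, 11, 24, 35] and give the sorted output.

Build heap: [35, 21, 24, 18, 11, 3, 2]
Extract 35: [24, 21, 3, 18, 11, 2, 35]
Extract 24: [21, 18, 3, 2, 11, 24, 35]
Extract 21: [18, 11, 3, 2, 21, 24, 35]
Extract 18: [11, 2, 3, 18, 21, 24, 35]
Extract 11: [3, 2, 11, 18, 21, 24, 35]
Extract 3: [2, 3, 11, 18, 21, 24, 35]


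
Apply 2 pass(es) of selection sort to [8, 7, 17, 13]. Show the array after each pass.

Pass 1: Select minimum 7 at index 1, swap -> [7, 8, 17, 13]
Pass 2: Select minimum 8 at index 1, swap -> [7, 8, 17, 13]


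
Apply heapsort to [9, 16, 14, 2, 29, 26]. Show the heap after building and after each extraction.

Build heap: [29, 16, 26, 2, 9, 14]
Extract 29: [26, 16, 14, 2, 9, 29]
Extract 26: [16, 9, 14, 2, 26, 29]
Extract 16: [14, 9, 2, 16, 26, 29]
Extract 14: [9, 2, 14, 16, 26, 29]
Extract 9: [2, 9, 14, 16, 26, 29]


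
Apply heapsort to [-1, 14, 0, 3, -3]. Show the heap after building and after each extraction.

Build heap: [14, 3, 0, -1, -3]
Extract 14: [3, -1, 0, -3, 14]
Extract 3: [0, -1, -3, 3, 14]
Extract 0: [-1, -3, 0, 3, 14]
Extract -1: [-3, -1, 0, 3, 14]


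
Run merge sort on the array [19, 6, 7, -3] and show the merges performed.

Divide and conquer:
  Merge [19] + [6] -> [6, 19]
  Merge [7] + [-3] -> [-3, 7]
  Merge [6, 19] + [-3, 7] -> [-3, 6, 7, 19]


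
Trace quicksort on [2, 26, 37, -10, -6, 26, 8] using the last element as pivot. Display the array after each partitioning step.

Partition 1: pivot=8 at index 3 -> [2, -10, -6, 8, 37, 26, 26]
Partition 2: pivot=-6 at index 1 -> [-10, -6, 2, 8, 37, 26, 26]
Partition 3: pivot=26 at index 5 -> [-10, -6, 2, 8, 26, 26, 37]


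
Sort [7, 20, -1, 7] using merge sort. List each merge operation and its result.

Divide and conquer:
  Merge [7] + [20] -> [7, 20]
  Merge [-1] + [7] -> [-1, 7]
  Merge [7, 20] + [-1, 7] -> [-1, 7, 7, 20]


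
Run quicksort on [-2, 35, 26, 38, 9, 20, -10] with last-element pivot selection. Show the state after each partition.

Partition 1: pivot=-10 at index 0 -> [-10, 35, 26, 38, 9, 20, -2]
Partition 2: pivot=-2 at index 1 -> [-10, -2, 26, 38, 9, 20, 35]
Partition 3: pivot=35 at index 5 -> [-10, -2, 26, 9, 20, 35, 38]
Partition 4: pivot=20 at index 3 -> [-10, -2, 9, 20, 26, 35, 38]


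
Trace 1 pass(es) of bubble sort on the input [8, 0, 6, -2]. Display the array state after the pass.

After pass 1: [0, 6, -2, 8] (3 swaps)
Total swaps: 3


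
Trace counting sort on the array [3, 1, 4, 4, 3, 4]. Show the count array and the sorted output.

Count array: [0, 1, 0, 2, 3]
(count[i] = number of elements equal to i)
Cumulative count: [0, 1, 1, 3, 6]
Sorted: [1, 3, 3, 4, 4, 4]


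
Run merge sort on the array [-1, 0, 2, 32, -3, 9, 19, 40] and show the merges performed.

Divide and conquer:
  Merge [-1] + [0] -> [-1, 0]
  Merge [2] + [32] -> [2, 32]
  Merge [-1, 0] + [2, 32] -> [-1, 0, 2, 32]
  Merge [-3] + [9] -> [-3, 9]
  Merge [19] + [40] -> [19, 40]
  Merge [-3, 9] + [19, 40] -> [-3, 9, 19, 40]
  Merge [-1, 0, 2, 32] + [-3, 9, 19, 40] -> [-3, -1, 0, 2, 9, 19, 32, 40]


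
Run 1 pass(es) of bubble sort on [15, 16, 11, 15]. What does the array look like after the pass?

After pass 1: [15, 11, 15, 16] (2 swaps)
Total swaps: 2


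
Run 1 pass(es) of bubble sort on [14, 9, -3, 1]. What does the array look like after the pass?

After pass 1: [9, -3, 1, 14] (3 swaps)
Total swaps: 3


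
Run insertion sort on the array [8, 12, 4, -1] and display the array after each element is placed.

First element 8 is already 'sorted'
Insert 12: shifted 0 elements -> [8, 12, 4, -1]
Insert 4: shifted 2 elements -> [4, 8, 12, -1]
Insert -1: shifted 3 elements -> [-1, 4, 8, 12]


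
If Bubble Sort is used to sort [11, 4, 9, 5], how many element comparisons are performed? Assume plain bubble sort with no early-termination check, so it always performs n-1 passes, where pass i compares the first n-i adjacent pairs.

Pass 1: compare adjacent pairs (0,1)..(2,3) = 3 comparison(s), 3 swap(s) -> [4, 9, 5, 11]
Pass 2: compare adjacent pairs (0,1)..(1,2) = 2 comparison(s), 1 swap(s) -> [4, 5, 9, 11]
Pass 3: compare adjacent pairs (0,1)..(0,1) = 1 comparison(s), 0 swap(s) -> [4, 5, 9, 11]
Total comparisons: 3 + 2 + 1 = 6


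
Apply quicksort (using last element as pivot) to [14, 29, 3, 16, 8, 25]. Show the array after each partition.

Partition 1: pivot=25 at index 4 -> [14, 3, 16, 8, 25, 29]
Partition 2: pivot=8 at index 1 -> [3, 8, 16, 14, 25, 29]
Partition 3: pivot=14 at index 2 -> [3, 8, 14, 16, 25, 29]


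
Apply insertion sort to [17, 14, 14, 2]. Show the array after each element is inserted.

First element 17 is already 'sorted'
Insert 14: shifted 1 elements -> [14, 17, 14, 2]
Insert 14: shifted 1 elements -> [14, 14, 17, 2]
Insert 2: shifted 3 elements -> [2, 14, 14, 17]


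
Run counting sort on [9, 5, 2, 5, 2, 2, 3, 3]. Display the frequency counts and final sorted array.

Count array: [0, 0, 3, 2, 0, 2, 0, 0, 0, 1]
(count[i] = number of elements equal to i)
Cumulative count: [0, 0, 3, 5, 5, 7, 7, 7, 7, 8]
Sorted: [2, 2, 2, 3, 3, 5, 5, 9]


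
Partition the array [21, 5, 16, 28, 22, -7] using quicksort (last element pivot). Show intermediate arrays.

Partition 1: pivot=-7 at index 0 -> [-7, 5, 16, 28, 22, 21]
Partition 2: pivot=21 at index 3 -> [-7, 5, 16, 21, 22, 28]
Partition 3: pivot=16 at index 2 -> [-7, 5, 16, 21, 22, 28]
Partition 4: pivot=28 at index 5 -> [-7, 5, 16, 21, 22, 28]


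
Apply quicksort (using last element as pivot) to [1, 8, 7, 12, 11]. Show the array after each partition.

Partition 1: pivot=11 at index 3 -> [1, 8, 7, 11, 12]
Partition 2: pivot=7 at index 1 -> [1, 7, 8, 11, 12]


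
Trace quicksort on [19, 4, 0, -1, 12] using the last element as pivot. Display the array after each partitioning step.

Partition 1: pivot=12 at index 3 -> [4, 0, -1, 12, 19]
Partition 2: pivot=-1 at index 0 -> [-1, 0, 4, 12, 19]
Partition 3: pivot=4 at index 2 -> [-1, 0, 4, 12, 19]


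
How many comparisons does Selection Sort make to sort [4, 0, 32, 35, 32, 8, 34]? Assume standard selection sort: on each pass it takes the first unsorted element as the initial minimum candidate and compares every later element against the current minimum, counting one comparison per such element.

Pass 1: scan indices 1..6 for the minimum = 6 comparison(s); min is 0, place at index 0 -> [0, 4, 32, 35, 32, 8, 34]
Pass 2: scan indices 2..6 for the minimum = 5 comparison(s); min is 4, place at index 1 -> [0, 4, 32, 35, 32, 8, 34]
Pass 3: scan indices 3..6 for the minimum = 4 comparison(s); min is 8, place at index 2 -> [0, 4, 8, 35, 32, 32, 34]
Pass 4: scan indices 4..6 for the minimum = 3 comparison(s); min is 32, place at index 3 -> [0, 4, 8, 32, 35, 32, 34]
Pass 5: scan indices 5..6 for the minimum = 2 comparison(s); min is 32, place at index 4 -> [0, 4, 8, 32, 32, 35, 34]
Pass 6: scan indices 6..6 for the minimum = 1 comparison(s); min is 34, place at index 5 -> [0, 4, 8, 32, 32, 34, 35]
Selection sort always scans the whole unsorted suffix, so the count is (n-1) + (n-2) + ... + 1 = n(n-1)/2 = 7*6/2 = 21 regardless of the input order.
Total comparisons: 6 + 5 + 4 + 3 + 2 + 1 = 21


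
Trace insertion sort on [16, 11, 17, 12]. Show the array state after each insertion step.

First element 16 is already 'sorted'
Insert 11: shifted 1 elements -> [11, 16, 17, 12]
Insert 17: shifted 0 elements -> [11, 16, 17, 12]
Insert 12: shifted 2 elements -> [11, 12, 16, 17]


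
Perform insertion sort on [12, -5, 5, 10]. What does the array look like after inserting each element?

First element 12 is already 'sorted'
Insert -5: shifted 1 elements -> [-5, 12, 5, 10]
Insert 5: shifted 1 elements -> [-5, 5, 12, 10]
Insert 10: shifted 1 elements -> [-5, 5, 10, 12]


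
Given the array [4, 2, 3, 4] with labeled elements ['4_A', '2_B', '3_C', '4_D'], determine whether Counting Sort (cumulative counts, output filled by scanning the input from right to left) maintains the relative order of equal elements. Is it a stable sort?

Trace Counting Sort on the labeled array (the key is the number; the letter only tracks identity):
  Counts for values 0..4: [0, 0, 1, 1, 2]
  Cumulative counts: [0, 0, 1, 2, 4]
  Scan right to left: place 4_D at output index 3
  Scan right to left: place 3_C at output index 1
  Scan right to left: place 2_B at output index 0
  Scan right to left: place 4_A at output index 2
  Output: [2_B, 3_C, 4_A, 4_D]
Equal keys:
  value 4: originally 4_A, 4_D; after sorting 4_A, 4_D -> order preserved
All equal keys kept their original relative order. Counting Sort is stable: scanning the input right to left with decreasing cumulative counts places later duplicates at later output positions.
Answer: Stable


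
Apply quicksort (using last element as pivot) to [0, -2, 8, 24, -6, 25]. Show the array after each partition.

Partition 1: pivot=25 at index 5 -> [0, -2, 8, 24, -6, 25]
Partition 2: pivot=-6 at index 0 -> [-6, -2, 8, 24, 0, 25]
Partition 3: pivot=0 at index 2 -> [-6, -2, 0, 24, 8, 25]
Partition 4: pivot=8 at index 3 -> [-6, -2, 0, 8, 24, 25]


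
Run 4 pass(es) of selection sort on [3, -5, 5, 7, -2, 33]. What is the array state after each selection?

Pass 1: Select minimum -5 at index 1, swap -> [-5, 3, 5, 7, -2, 33]
Pass 2: Select minimum -2 at index 4, swap -> [-5, -2, 5, 7, 3, 33]
Pass 3: Select minimum 3 at index 4, swap -> [-5, -2, 3, 7, 5, 33]
Pass 4: Select minimum 5 at index 4, swap -> [-5, -2, 3, 5, 7, 33]


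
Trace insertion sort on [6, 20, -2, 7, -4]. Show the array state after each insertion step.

First element 6 is already 'sorted'
Insert 20: shifted 0 elements -> [6, 20, -2, 7, -4]
Insert -2: shifted 2 elements -> [-2, 6, 20, 7, -4]
Insert 7: shifted 1 elements -> [-2, 6, 7, 20, -4]
Insert -4: shifted 4 elements -> [-4, -2, 6, 7, 20]


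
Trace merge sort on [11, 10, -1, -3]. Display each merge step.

Divide and conquer:
  Merge [11] + [10] -> [10, 11]
  Merge [-1] + [-3] -> [-3, -1]
  Merge [10, 11] + [-3, -1] -> [-3, -1, 10, 11]


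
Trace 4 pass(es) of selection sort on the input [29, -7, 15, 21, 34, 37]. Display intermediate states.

Pass 1: Select minimum -7 at index 1, swap -> [-7, 29, 15, 21, 34, 37]
Pass 2: Select minimum 15 at index 2, swap -> [-7, 15, 29, 21, 34, 37]
Pass 3: Select minimum 21 at index 3, swap -> [-7, 15, 21, 29, 34, 37]
Pass 4: Select minimum 29 at index 3, swap -> [-7, 15, 21, 29, 34, 37]


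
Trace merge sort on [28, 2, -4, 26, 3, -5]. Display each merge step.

Divide and conquer:
  Merge [2] + [-4] -> [-4, 2]
  Merge [28] + [-4, 2] -> [-4, 2, 28]
  Merge [3] + [-5] -> [-5, 3]
  Merge [26] + [-5, 3] -> [-5, 3, 26]
  Merge [-4, 2, 28] + [-5, 3, 26] -> [-5, -4, 2, 3, 26, 28]


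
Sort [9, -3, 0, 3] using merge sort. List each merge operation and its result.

Divide and conquer:
  Merge [9] + [-3] -> [-3, 9]
  Merge [0] + [3] -> [0, 3]
  Merge [-3, 9] + [0, 3] -> [-3, 0, 3, 9]


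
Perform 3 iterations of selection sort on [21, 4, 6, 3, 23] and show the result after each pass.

Pass 1: Select minimum 3 at index 3, swap -> [3, 4, 6, 21, 23]
Pass 2: Select minimum 4 at index 1, swap -> [3, 4, 6, 21, 23]
Pass 3: Select minimum 6 at index 2, swap -> [3, 4, 6, 21, 23]


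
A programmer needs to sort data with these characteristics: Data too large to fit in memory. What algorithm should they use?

Best choice: External merge sort
Reason: Minimizes disk I/O by sequential reads/writes


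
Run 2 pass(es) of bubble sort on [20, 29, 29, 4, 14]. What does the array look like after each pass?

After pass 1: [20, 29, 4, 14, 29] (2 swaps)
After pass 2: [20, 4, 14, 29, 29] (2 swaps)
Total swaps: 4


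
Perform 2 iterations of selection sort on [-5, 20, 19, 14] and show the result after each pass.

Pass 1: Select minimum -5 at index 0, swap -> [-5, 20, 19, 14]
Pass 2: Select minimum 14 at index 3, swap -> [-5, 14, 19, 20]


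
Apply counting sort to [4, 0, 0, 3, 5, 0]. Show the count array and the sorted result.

Count array: [3, 0, 0, 1, 1, 1]
(count[i] = number of elements equal to i)
Cumulative count: [3, 3, 3, 4, 5, 6]
Sorted: [0, 0, 0, 3, 4, 5]


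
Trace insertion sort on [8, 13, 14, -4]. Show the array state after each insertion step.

First element 8 is already 'sorted'
Insert 13: shifted 0 elements -> [8, 13, 14, -4]
Insert 14: shifted 0 elements -> [8, 13, 14, -4]
Insert -4: shifted 3 elements -> [-4, 8, 13, 14]


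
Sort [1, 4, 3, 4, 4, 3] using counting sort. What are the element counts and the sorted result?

Count array: [0, 1, 0, 2, 3]
(count[i] = number of elements equal to i)
Cumulative count: [0, 1, 1, 3, 6]
Sorted: [1, 3, 3, 4, 4, 4]


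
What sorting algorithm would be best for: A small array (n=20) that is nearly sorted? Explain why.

Best choice: Insertion sort
Reason: Insertion sort is O(n) for nearly sorted arrays and has low overhead


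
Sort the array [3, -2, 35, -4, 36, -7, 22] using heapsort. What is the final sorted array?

Build heap: [36, 3, 35, -4, -2, -7, 22]
Extract 36: [35, 3, 22, -4, -2, -7, 36]
Extract 35: [22, 3, -7, -4, -2, 35, 36]
Extract 22: [3, -2, -7, -4, 22, 35, 36]
Extract 3: [-2, -4, -7, 3, 22, 35, 36]
Extract -2: [-4, -7, -2, 3, 22, 35, 36]
Extract -4: [-7, -4, -2, 3, 22, 35, 36]


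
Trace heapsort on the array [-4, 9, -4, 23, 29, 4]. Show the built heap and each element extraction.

Build heap: [29, 23, 4, -4, 9, -4]
Extract 29: [23, 9, 4, -4, -4, 29]
Extract 23: [9, -4, 4, -4, 23, 29]
Extract 9: [4, -4, -4, 9, 23, 29]
Extract 4: [-4, -4, 4, 9, 23, 29]
Extract -4: [-4, -4, 4, 9, 23, 29]


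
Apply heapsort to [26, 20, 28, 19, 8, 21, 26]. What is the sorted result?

Build heap: [28, 20, 26, 19, 8, 21, 26]
Extract 28: [26, 20, 26, 19, 8, 21, 28]
Extract 26: [26, 20, 21, 19, 8, 26, 28]
Extract 26: [21, 20, 8, 19, 26, 26, 28]
Extract 21: [20, 19, 8, 21, 26, 26, 28]
Extract 20: [19, 8, 20, 21, 26, 26, 28]
Extract 19: [8, 19, 20, 21, 26, 26, 28]


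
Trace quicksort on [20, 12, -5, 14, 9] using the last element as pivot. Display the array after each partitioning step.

Partition 1: pivot=9 at index 1 -> [-5, 9, 20, 14, 12]
Partition 2: pivot=12 at index 2 -> [-5, 9, 12, 14, 20]
Partition 3: pivot=20 at index 4 -> [-5, 9, 12, 14, 20]


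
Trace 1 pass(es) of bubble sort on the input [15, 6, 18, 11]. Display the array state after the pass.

After pass 1: [6, 15, 11, 18] (2 swaps)
Total swaps: 2


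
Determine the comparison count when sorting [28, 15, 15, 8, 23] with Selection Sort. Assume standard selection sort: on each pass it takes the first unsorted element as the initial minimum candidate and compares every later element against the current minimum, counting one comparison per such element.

Pass 1: scan indices 1..4 for the minimum = 4 comparison(s); min is 8, place at index 0 -> [8, 15, 15, 28, 23]
Pass 2: scan indices 2..4 for the minimum = 3 comparison(s); min is 15, place at index 1 -> [8, 15, 15, 28, 23]
Pass 3: scan indices 3..4 for the minimum = 2 comparison(s); min is 15, place at index 2 -> [8, 15, 15, 28, 23]
Pass 4: scan indices 4..4 for the minimum = 1 comparison(s); min is 23, place at index 3 -> [8, 15, 15, 23, 28]
Selection sort always scans the whole unsorted suffix, so the count is (n-1) + (n-2) + ... + 1 = n(n-1)/2 = 5*4/2 = 10 regardless of the input order.
Total comparisons: 4 + 3 + 2 + 1 = 10


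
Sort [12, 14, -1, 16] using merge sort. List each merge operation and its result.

Divide and conquer:
  Merge [12] + [14] -> [12, 14]
  Merge [-1] + [16] -> [-1, 16]
  Merge [12, 14] + [-1, 16] -> [-1, 12, 14, 16]


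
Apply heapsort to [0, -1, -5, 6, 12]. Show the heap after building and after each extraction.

Build heap: [12, 6, -5, 0, -1]
Extract 12: [6, 0, -5, -1, 12]
Extract 6: [0, -1, -5, 6, 12]
Extract 0: [-1, -5, 0, 6, 12]
Extract -1: [-5, -1, 0, 6, 12]


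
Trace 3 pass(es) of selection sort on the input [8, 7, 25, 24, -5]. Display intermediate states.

Pass 1: Select minimum -5 at index 4, swap -> [-5, 7, 25, 24, 8]
Pass 2: Select minimum 7 at index 1, swap -> [-5, 7, 25, 24, 8]
Pass 3: Select minimum 8 at index 4, swap -> [-5, 7, 8, 24, 25]


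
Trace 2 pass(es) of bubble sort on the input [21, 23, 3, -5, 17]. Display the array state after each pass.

After pass 1: [21, 3, -5, 17, 23] (3 swaps)
After pass 2: [3, -5, 17, 21, 23] (3 swaps)
Total swaps: 6


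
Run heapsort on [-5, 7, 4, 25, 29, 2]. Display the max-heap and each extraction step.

Build heap: [29, 25, 4, -5, 7, 2]
Extract 29: [25, 7, 4, -5, 2, 29]
Extract 25: [7, 2, 4, -5, 25, 29]
Extract 7: [4, 2, -5, 7, 25, 29]
Extract 4: [2, -5, 4, 7, 25, 29]
Extract 2: [-5, 2, 4, 7, 25, 29]


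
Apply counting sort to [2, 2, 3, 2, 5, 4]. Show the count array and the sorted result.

Count array: [0, 0, 3, 1, 1, 1]
(count[i] = number of elements equal to i)
Cumulative count: [0, 0, 3, 4, 5, 6]
Sorted: [2, 2, 2, 3, 4, 5]


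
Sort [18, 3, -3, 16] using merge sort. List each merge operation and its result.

Divide and conquer:
  Merge [18] + [3] -> [3, 18]
  Merge [-3] + [16] -> [-3, 16]
  Merge [3, 18] + [-3, 16] -> [-3, 3, 16, 18]


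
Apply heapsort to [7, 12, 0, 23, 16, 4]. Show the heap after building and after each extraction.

Build heap: [23, 16, 4, 12, 7, 0]
Extract 23: [16, 12, 4, 0, 7, 23]
Extract 16: [12, 7, 4, 0, 16, 23]
Extract 12: [7, 0, 4, 12, 16, 23]
Extract 7: [4, 0, 7, 12, 16, 23]
Extract 4: [0, 4, 7, 12, 16, 23]


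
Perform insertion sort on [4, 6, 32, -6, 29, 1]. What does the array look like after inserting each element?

First element 4 is already 'sorted'
Insert 6: shifted 0 elements -> [4, 6, 32, -6, 29, 1]
Insert 32: shifted 0 elements -> [4, 6, 32, -6, 29, 1]
Insert -6: shifted 3 elements -> [-6, 4, 6, 32, 29, 1]
Insert 29: shifted 1 elements -> [-6, 4, 6, 29, 32, 1]
Insert 1: shifted 4 elements -> [-6, 1, 4, 6, 29, 32]


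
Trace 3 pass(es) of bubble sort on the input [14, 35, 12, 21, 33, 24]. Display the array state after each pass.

After pass 1: [14, 12, 21, 33, 24, 35] (4 swaps)
After pass 2: [12, 14, 21, 24, 33, 35] (2 swaps)
After pass 3: [12, 14, 21, 24, 33, 35] (0 swaps)
Total swaps: 6


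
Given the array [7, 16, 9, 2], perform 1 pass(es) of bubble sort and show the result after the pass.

After pass 1: [7, 9, 2, 16] (2 swaps)
Total swaps: 2


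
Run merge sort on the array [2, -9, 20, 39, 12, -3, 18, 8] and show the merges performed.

Divide and conquer:
  Merge [2] + [-9] -> [-9, 2]
  Merge [20] + [39] -> [20, 39]
  Merge [-9, 2] + [20, 39] -> [-9, 2, 20, 39]
  Merge [12] + [-3] -> [-3, 12]
  Merge [18] + [8] -> [8, 18]
  Merge [-3, 12] + [8, 18] -> [-3, 8, 12, 18]
  Merge [-9, 2, 20, 39] + [-3, 8, 12, 18] -> [-9, -3, 2, 8, 12, 18, 20, 39]


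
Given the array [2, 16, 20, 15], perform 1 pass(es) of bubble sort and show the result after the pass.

After pass 1: [2, 16, 15, 20] (1 swaps)
Total swaps: 1


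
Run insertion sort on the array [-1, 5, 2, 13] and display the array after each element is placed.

First element -1 is already 'sorted'
Insert 5: shifted 0 elements -> [-1, 5, 2, 13]
Insert 2: shifted 1 elements -> [-1, 2, 5, 13]
Insert 13: shifted 0 elements -> [-1, 2, 5, 13]


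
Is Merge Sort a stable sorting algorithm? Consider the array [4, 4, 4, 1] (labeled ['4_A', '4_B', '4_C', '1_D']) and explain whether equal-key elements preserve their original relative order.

Trace Merge Sort on the labeled array (the key is the number; the letter only tracks identity):
  Merge [4_A] + [4_B] -> [4_A, 4_B]
  Merge [4_C] + [1_D] -> [1_D, 4_C]
  Merge [4_A, 4_B] + [1_D, 4_C] -> [1_D, 4_A, 4_B, 4_C]
Final order: [1_D, 4_A, 4_B, 4_C]
Equal keys:
  value 4: originally 4_A, 4_B, 4_C; after sorting 4_A, 4_B, 4_C -> order preserved
All equal keys kept their original relative order. Merge Sort is stable: when the heads of the two halves are equal the merge takes from the left half first.
Answer: Stable


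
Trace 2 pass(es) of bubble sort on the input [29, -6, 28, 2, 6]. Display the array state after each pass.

After pass 1: [-6, 28, 2, 6, 29] (4 swaps)
After pass 2: [-6, 2, 6, 28, 29] (2 swaps)
Total swaps: 6


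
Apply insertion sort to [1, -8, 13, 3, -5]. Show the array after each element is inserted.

First element 1 is already 'sorted'
Insert -8: shifted 1 elements -> [-8, 1, 13, 3, -5]
Insert 13: shifted 0 elements -> [-8, 1, 13, 3, -5]
Insert 3: shifted 1 elements -> [-8, 1, 3, 13, -5]
Insert -5: shifted 3 elements -> [-8, -5, 1, 3, 13]


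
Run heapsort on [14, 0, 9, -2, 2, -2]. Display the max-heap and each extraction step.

Build heap: [14, 2, 9, -2, 0, -2]
Extract 14: [9, 2, -2, -2, 0, 14]
Extract 9: [2, 0, -2, -2, 9, 14]
Extract 2: [0, -2, -2, 2, 9, 14]
Extract 0: [-2, -2, 0, 2, 9, 14]
Extract -2: [-2, -2, 0, 2, 9, 14]


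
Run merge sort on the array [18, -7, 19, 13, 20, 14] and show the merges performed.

Divide and conquer:
  Merge [-7] + [19] -> [-7, 19]
  Merge [18] + [-7, 19] -> [-7, 18, 19]
  Merge [20] + [14] -> [14, 20]
  Merge [13] + [14, 20] -> [13, 14, 20]
  Merge [-7, 18, 19] + [13, 14, 20] -> [-7, 13, 14, 18, 19, 20]


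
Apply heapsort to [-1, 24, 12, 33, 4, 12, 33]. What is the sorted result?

Build heap: [33, 24, 33, -1, 4, 12, 12]
Extract 33: [33, 24, 12, -1, 4, 12, 33]
Extract 33: [24, 12, 12, -1, 4, 33, 33]
Extract 24: [12, 4, 12, -1, 24, 33, 33]
Extract 12: [12, 4, -1, 12, 24, 33, 33]
Extract 12: [4, -1, 12, 12, 24, 33, 33]
Extract 4: [-1, 4, 12, 12, 24, 33, 33]


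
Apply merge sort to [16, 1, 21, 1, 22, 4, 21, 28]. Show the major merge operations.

Divide and conquer:
  Merge [16] + [1] -> [1, 16]
  Merge [21] + [1] -> [1, 21]
  Merge [1, 16] + [1, 21] -> [1, 1, 16, 21]
  Merge [22] + [4] -> [4, 22]
  Merge [21] + [28] -> [21, 28]
  Merge [4, 22] + [21, 28] -> [4, 21, 22, 28]
  Merge [1, 1, 16, 21] + [4, 21, 22, 28] -> [1, 1, 4, 16, 21, 21, 22, 28]


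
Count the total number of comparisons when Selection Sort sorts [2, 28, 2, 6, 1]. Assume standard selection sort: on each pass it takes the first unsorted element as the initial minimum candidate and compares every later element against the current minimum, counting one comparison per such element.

Pass 1: scan indices 1..4 for the minimum = 4 comparison(s); min is 1, place at index 0 -> [1, 28, 2, 6, 2]
Pass 2: scan indices 2..4 for the minimum = 3 comparison(s); min is 2, place at index 1 -> [1, 2, 28, 6, 2]
Pass 3: scan indices 3..4 for the minimum = 2 comparison(s); min is 2, place at index 2 -> [1, 2, 2, 6, 28]
Pass 4: scan indices 4..4 for the minimum = 1 comparison(s); min is 6, place at index 3 -> [1, 2, 2, 6, 28]
Selection sort always scans the whole unsorted suffix, so the count is (n-1) + (n-2) + ... + 1 = n(n-1)/2 = 5*4/2 = 10 regardless of the input order.
Total comparisons: 4 + 3 + 2 + 1 = 10


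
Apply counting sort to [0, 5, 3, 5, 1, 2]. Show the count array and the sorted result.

Count array: [1, 1, 1, 1, 0, 2]
(count[i] = number of elements equal to i)
Cumulative count: [1, 2, 3, 4, 4, 6]
Sorted: [0, 1, 2, 3, 5, 5]


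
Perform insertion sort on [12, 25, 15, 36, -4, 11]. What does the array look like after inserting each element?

First element 12 is already 'sorted'
Insert 25: shifted 0 elements -> [12, 25, 15, 36, -4, 11]
Insert 15: shifted 1 elements -> [12, 15, 25, 36, -4, 11]
Insert 36: shifted 0 elements -> [12, 15, 25, 36, -4, 11]
Insert -4: shifted 4 elements -> [-4, 12, 15, 25, 36, 11]
Insert 11: shifted 4 elements -> [-4, 11, 12, 15, 25, 36]


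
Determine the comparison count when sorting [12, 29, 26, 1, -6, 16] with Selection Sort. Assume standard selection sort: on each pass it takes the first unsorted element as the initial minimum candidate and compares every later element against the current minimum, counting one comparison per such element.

Pass 1: scan indices 1..5 for the minimum = 5 comparison(s); min is -6, place at index 0 -> [-6, 29, 26, 1, 12, 16]
Pass 2: scan indices 2..5 for the minimum = 4 comparison(s); min is 1, place at index 1 -> [-6, 1, 26, 29, 12, 16]
Pass 3: scan indices 3..5 for the minimum = 3 comparison(s); min is 12, place at index 2 -> [-6, 1, 12, 29, 26, 16]
Pass 4: scan indices 4..5 for the minimum = 2 comparison(s); min is 16, place at index 3 -> [-6, 1, 12, 16, 26, 29]
Pass 5: scan indices 5..5 for the minimum = 1 comparison(s); min is 26, place at index 4 -> [-6, 1, 12, 16, 26, 29]
Selection sort always scans the whole unsorted suffix, so the count is (n-1) + (n-2) + ... + 1 = n(n-1)/2 = 6*5/2 = 15 regardless of the input order.
Total comparisons: 5 + 4 + 3 + 2 + 1 = 15


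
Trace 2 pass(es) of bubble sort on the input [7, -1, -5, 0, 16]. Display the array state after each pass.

After pass 1: [-1, -5, 0, 7, 16] (3 swaps)
After pass 2: [-5, -1, 0, 7, 16] (1 swaps)
Total swaps: 4


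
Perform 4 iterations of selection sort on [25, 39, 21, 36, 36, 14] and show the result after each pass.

Pass 1: Select minimum 14 at index 5, swap -> [14, 39, 21, 36, 36, 25]
Pass 2: Select minimum 21 at index 2, swap -> [14, 21, 39, 36, 36, 25]
Pass 3: Select minimum 25 at index 5, swap -> [14, 21, 25, 36, 36, 39]
Pass 4: Select minimum 36 at index 3, swap -> [14, 21, 25, 36, 36, 39]


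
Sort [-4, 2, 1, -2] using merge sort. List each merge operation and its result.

Divide and conquer:
  Merge [-4] + [2] -> [-4, 2]
  Merge [1] + [-2] -> [-2, 1]
  Merge [-4, 2] + [-2, 1] -> [-4, -2, 1, 2]


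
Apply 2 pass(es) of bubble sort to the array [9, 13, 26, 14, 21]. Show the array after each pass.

After pass 1: [9, 13, 14, 21, 26] (2 swaps)
After pass 2: [9, 13, 14, 21, 26] (0 swaps)
Total swaps: 2


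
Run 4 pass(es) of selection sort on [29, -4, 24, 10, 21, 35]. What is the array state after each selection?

Pass 1: Select minimum -4 at index 1, swap -> [-4, 29, 24, 10, 21, 35]
Pass 2: Select minimum 10 at index 3, swap -> [-4, 10, 24, 29, 21, 35]
Pass 3: Select minimum 21 at index 4, swap -> [-4, 10, 21, 29, 24, 35]
Pass 4: Select minimum 24 at index 4, swap -> [-4, 10, 21, 24, 29, 35]
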